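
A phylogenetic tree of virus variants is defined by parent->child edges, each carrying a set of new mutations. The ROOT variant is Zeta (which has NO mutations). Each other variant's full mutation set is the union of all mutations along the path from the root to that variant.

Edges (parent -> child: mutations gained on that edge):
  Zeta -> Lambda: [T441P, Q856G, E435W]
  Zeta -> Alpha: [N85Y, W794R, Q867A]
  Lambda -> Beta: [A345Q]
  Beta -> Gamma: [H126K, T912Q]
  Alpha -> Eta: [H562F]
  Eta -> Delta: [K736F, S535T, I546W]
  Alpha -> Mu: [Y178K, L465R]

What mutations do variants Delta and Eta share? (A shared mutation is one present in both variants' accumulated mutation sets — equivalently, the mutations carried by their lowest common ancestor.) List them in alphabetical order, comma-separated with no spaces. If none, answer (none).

Answer: H562F,N85Y,Q867A,W794R

Derivation:
Accumulating mutations along path to Delta:
  At Zeta: gained [] -> total []
  At Alpha: gained ['N85Y', 'W794R', 'Q867A'] -> total ['N85Y', 'Q867A', 'W794R']
  At Eta: gained ['H562F'] -> total ['H562F', 'N85Y', 'Q867A', 'W794R']
  At Delta: gained ['K736F', 'S535T', 'I546W'] -> total ['H562F', 'I546W', 'K736F', 'N85Y', 'Q867A', 'S535T', 'W794R']
Mutations(Delta) = ['H562F', 'I546W', 'K736F', 'N85Y', 'Q867A', 'S535T', 'W794R']
Accumulating mutations along path to Eta:
  At Zeta: gained [] -> total []
  At Alpha: gained ['N85Y', 'W794R', 'Q867A'] -> total ['N85Y', 'Q867A', 'W794R']
  At Eta: gained ['H562F'] -> total ['H562F', 'N85Y', 'Q867A', 'W794R']
Mutations(Eta) = ['H562F', 'N85Y', 'Q867A', 'W794R']
Intersection: ['H562F', 'I546W', 'K736F', 'N85Y', 'Q867A', 'S535T', 'W794R'] ∩ ['H562F', 'N85Y', 'Q867A', 'W794R'] = ['H562F', 'N85Y', 'Q867A', 'W794R']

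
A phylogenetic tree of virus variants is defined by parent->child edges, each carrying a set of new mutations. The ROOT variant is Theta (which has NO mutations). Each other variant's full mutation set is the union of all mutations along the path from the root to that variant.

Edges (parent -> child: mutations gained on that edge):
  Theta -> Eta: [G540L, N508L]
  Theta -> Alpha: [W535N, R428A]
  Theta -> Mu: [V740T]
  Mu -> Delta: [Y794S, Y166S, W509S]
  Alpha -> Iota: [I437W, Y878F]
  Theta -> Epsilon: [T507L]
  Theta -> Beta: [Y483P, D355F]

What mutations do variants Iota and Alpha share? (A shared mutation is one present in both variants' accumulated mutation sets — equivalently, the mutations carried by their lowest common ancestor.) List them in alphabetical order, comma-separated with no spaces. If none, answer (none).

Accumulating mutations along path to Iota:
  At Theta: gained [] -> total []
  At Alpha: gained ['W535N', 'R428A'] -> total ['R428A', 'W535N']
  At Iota: gained ['I437W', 'Y878F'] -> total ['I437W', 'R428A', 'W535N', 'Y878F']
Mutations(Iota) = ['I437W', 'R428A', 'W535N', 'Y878F']
Accumulating mutations along path to Alpha:
  At Theta: gained [] -> total []
  At Alpha: gained ['W535N', 'R428A'] -> total ['R428A', 'W535N']
Mutations(Alpha) = ['R428A', 'W535N']
Intersection: ['I437W', 'R428A', 'W535N', 'Y878F'] ∩ ['R428A', 'W535N'] = ['R428A', 'W535N']

Answer: R428A,W535N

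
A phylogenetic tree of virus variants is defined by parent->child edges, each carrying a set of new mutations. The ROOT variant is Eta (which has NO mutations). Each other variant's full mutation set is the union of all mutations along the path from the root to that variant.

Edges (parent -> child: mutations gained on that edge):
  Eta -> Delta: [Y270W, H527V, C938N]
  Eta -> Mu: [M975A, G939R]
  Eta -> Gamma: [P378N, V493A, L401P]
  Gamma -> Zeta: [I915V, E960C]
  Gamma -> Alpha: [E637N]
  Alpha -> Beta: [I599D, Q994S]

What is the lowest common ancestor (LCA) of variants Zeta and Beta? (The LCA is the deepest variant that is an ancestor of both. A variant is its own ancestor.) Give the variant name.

Answer: Gamma

Derivation:
Path from root to Zeta: Eta -> Gamma -> Zeta
  ancestors of Zeta: {Eta, Gamma, Zeta}
Path from root to Beta: Eta -> Gamma -> Alpha -> Beta
  ancestors of Beta: {Eta, Gamma, Alpha, Beta}
Common ancestors: {Eta, Gamma}
Walk up from Beta: Beta (not in ancestors of Zeta), Alpha (not in ancestors of Zeta), Gamma (in ancestors of Zeta), Eta (in ancestors of Zeta)
Deepest common ancestor (LCA) = Gamma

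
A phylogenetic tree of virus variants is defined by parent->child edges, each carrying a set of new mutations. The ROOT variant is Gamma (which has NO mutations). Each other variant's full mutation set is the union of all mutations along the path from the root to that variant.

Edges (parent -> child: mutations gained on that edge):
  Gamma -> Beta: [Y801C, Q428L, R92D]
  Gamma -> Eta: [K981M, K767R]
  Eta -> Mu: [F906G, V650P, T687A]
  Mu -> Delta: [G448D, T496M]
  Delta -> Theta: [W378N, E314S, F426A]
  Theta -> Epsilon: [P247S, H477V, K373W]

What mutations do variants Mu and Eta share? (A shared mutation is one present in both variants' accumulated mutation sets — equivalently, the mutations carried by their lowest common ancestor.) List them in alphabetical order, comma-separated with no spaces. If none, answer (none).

Accumulating mutations along path to Mu:
  At Gamma: gained [] -> total []
  At Eta: gained ['K981M', 'K767R'] -> total ['K767R', 'K981M']
  At Mu: gained ['F906G', 'V650P', 'T687A'] -> total ['F906G', 'K767R', 'K981M', 'T687A', 'V650P']
Mutations(Mu) = ['F906G', 'K767R', 'K981M', 'T687A', 'V650P']
Accumulating mutations along path to Eta:
  At Gamma: gained [] -> total []
  At Eta: gained ['K981M', 'K767R'] -> total ['K767R', 'K981M']
Mutations(Eta) = ['K767R', 'K981M']
Intersection: ['F906G', 'K767R', 'K981M', 'T687A', 'V650P'] ∩ ['K767R', 'K981M'] = ['K767R', 'K981M']

Answer: K767R,K981M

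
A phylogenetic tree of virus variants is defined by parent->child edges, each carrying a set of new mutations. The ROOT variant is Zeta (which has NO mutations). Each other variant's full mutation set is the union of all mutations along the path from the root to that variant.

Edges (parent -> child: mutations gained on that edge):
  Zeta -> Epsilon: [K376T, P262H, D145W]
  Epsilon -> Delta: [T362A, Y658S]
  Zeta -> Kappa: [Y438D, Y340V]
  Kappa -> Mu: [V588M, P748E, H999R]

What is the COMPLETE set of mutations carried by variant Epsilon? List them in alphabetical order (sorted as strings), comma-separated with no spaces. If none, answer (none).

Answer: D145W,K376T,P262H

Derivation:
At Zeta: gained [] -> total []
At Epsilon: gained ['K376T', 'P262H', 'D145W'] -> total ['D145W', 'K376T', 'P262H']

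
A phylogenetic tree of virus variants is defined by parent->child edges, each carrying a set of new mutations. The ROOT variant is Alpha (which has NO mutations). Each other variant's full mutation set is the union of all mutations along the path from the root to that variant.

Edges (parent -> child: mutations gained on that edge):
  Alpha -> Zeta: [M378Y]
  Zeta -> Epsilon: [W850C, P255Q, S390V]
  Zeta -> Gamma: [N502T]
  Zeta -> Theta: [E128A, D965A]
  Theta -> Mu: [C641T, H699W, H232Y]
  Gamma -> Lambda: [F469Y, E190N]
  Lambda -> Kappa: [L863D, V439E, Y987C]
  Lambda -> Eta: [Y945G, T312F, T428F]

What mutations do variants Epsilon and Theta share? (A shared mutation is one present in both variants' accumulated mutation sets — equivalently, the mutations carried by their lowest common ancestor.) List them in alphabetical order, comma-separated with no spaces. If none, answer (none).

Answer: M378Y

Derivation:
Accumulating mutations along path to Epsilon:
  At Alpha: gained [] -> total []
  At Zeta: gained ['M378Y'] -> total ['M378Y']
  At Epsilon: gained ['W850C', 'P255Q', 'S390V'] -> total ['M378Y', 'P255Q', 'S390V', 'W850C']
Mutations(Epsilon) = ['M378Y', 'P255Q', 'S390V', 'W850C']
Accumulating mutations along path to Theta:
  At Alpha: gained [] -> total []
  At Zeta: gained ['M378Y'] -> total ['M378Y']
  At Theta: gained ['E128A', 'D965A'] -> total ['D965A', 'E128A', 'M378Y']
Mutations(Theta) = ['D965A', 'E128A', 'M378Y']
Intersection: ['M378Y', 'P255Q', 'S390V', 'W850C'] ∩ ['D965A', 'E128A', 'M378Y'] = ['M378Y']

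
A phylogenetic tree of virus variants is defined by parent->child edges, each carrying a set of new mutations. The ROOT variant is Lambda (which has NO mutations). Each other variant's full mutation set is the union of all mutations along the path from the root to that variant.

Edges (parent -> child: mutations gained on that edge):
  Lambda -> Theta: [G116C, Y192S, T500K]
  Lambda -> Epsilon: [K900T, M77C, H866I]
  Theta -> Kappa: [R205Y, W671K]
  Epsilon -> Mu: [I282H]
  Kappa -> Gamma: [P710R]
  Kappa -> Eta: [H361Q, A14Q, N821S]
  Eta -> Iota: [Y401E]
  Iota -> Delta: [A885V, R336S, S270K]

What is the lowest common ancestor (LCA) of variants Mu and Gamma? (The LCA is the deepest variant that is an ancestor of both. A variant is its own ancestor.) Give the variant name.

Answer: Lambda

Derivation:
Path from root to Mu: Lambda -> Epsilon -> Mu
  ancestors of Mu: {Lambda, Epsilon, Mu}
Path from root to Gamma: Lambda -> Theta -> Kappa -> Gamma
  ancestors of Gamma: {Lambda, Theta, Kappa, Gamma}
Common ancestors: {Lambda}
Walk up from Gamma: Gamma (not in ancestors of Mu), Kappa (not in ancestors of Mu), Theta (not in ancestors of Mu), Lambda (in ancestors of Mu)
Deepest common ancestor (LCA) = Lambda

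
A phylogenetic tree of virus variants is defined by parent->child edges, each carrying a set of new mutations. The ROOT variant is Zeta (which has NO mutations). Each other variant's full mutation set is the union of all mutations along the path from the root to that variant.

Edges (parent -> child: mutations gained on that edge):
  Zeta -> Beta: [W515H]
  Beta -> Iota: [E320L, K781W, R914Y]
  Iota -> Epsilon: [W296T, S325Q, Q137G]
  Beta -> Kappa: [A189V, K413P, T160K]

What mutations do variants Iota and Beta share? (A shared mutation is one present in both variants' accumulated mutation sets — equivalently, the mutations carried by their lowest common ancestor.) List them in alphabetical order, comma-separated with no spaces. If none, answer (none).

Accumulating mutations along path to Iota:
  At Zeta: gained [] -> total []
  At Beta: gained ['W515H'] -> total ['W515H']
  At Iota: gained ['E320L', 'K781W', 'R914Y'] -> total ['E320L', 'K781W', 'R914Y', 'W515H']
Mutations(Iota) = ['E320L', 'K781W', 'R914Y', 'W515H']
Accumulating mutations along path to Beta:
  At Zeta: gained [] -> total []
  At Beta: gained ['W515H'] -> total ['W515H']
Mutations(Beta) = ['W515H']
Intersection: ['E320L', 'K781W', 'R914Y', 'W515H'] ∩ ['W515H'] = ['W515H']

Answer: W515H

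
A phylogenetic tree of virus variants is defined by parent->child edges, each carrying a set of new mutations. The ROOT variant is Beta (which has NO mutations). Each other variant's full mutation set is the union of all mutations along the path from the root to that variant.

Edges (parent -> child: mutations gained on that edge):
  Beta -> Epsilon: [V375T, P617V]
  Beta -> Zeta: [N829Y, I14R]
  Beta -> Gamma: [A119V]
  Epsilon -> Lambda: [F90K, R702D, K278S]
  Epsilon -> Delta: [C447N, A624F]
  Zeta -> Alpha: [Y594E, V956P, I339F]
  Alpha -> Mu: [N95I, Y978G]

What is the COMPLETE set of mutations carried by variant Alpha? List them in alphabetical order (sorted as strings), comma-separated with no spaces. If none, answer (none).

Answer: I14R,I339F,N829Y,V956P,Y594E

Derivation:
At Beta: gained [] -> total []
At Zeta: gained ['N829Y', 'I14R'] -> total ['I14R', 'N829Y']
At Alpha: gained ['Y594E', 'V956P', 'I339F'] -> total ['I14R', 'I339F', 'N829Y', 'V956P', 'Y594E']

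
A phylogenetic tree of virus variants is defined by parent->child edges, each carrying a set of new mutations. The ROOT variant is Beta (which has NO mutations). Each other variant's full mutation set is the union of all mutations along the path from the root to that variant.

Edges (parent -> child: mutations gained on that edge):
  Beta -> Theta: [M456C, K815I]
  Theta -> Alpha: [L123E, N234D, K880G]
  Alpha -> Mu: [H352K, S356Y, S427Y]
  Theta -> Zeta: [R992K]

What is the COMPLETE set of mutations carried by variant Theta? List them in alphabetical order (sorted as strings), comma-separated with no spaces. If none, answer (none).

At Beta: gained [] -> total []
At Theta: gained ['M456C', 'K815I'] -> total ['K815I', 'M456C']

Answer: K815I,M456C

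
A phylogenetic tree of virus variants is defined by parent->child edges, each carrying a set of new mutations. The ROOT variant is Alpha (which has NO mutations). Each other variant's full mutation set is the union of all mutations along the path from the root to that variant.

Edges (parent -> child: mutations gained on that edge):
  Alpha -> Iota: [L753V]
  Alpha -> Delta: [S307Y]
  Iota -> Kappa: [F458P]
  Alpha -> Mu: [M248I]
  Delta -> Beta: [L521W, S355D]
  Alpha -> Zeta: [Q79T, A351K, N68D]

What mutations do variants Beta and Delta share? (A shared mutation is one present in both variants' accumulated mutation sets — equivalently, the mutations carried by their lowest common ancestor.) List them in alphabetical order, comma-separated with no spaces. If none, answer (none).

Accumulating mutations along path to Beta:
  At Alpha: gained [] -> total []
  At Delta: gained ['S307Y'] -> total ['S307Y']
  At Beta: gained ['L521W', 'S355D'] -> total ['L521W', 'S307Y', 'S355D']
Mutations(Beta) = ['L521W', 'S307Y', 'S355D']
Accumulating mutations along path to Delta:
  At Alpha: gained [] -> total []
  At Delta: gained ['S307Y'] -> total ['S307Y']
Mutations(Delta) = ['S307Y']
Intersection: ['L521W', 'S307Y', 'S355D'] ∩ ['S307Y'] = ['S307Y']

Answer: S307Y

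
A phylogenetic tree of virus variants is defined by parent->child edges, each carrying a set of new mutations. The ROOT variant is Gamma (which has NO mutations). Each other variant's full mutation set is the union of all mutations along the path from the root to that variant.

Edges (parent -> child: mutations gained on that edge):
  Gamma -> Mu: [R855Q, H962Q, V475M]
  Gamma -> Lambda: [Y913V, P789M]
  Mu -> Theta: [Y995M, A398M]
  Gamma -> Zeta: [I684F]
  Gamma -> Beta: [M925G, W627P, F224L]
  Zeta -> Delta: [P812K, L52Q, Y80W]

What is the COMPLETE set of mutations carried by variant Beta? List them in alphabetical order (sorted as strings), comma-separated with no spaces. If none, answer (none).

Answer: F224L,M925G,W627P

Derivation:
At Gamma: gained [] -> total []
At Beta: gained ['M925G', 'W627P', 'F224L'] -> total ['F224L', 'M925G', 'W627P']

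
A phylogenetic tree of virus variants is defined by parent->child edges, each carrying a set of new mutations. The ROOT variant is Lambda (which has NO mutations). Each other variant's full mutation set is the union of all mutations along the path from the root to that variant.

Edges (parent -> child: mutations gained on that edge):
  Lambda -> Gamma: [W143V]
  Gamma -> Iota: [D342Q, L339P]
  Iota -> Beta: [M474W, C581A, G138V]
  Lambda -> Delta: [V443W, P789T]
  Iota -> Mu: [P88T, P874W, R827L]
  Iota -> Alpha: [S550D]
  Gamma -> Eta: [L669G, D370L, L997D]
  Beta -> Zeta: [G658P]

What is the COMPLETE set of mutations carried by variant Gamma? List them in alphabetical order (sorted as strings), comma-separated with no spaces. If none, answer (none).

Answer: W143V

Derivation:
At Lambda: gained [] -> total []
At Gamma: gained ['W143V'] -> total ['W143V']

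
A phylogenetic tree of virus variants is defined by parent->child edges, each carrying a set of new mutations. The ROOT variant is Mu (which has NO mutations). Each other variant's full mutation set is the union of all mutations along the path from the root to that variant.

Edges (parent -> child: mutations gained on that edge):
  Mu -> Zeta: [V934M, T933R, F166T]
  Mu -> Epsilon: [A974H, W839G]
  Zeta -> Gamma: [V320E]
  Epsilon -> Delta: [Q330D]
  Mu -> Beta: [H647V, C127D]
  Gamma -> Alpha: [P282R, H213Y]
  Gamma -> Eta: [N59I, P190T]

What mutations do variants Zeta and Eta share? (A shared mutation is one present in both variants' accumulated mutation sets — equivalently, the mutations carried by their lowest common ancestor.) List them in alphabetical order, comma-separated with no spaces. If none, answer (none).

Accumulating mutations along path to Zeta:
  At Mu: gained [] -> total []
  At Zeta: gained ['V934M', 'T933R', 'F166T'] -> total ['F166T', 'T933R', 'V934M']
Mutations(Zeta) = ['F166T', 'T933R', 'V934M']
Accumulating mutations along path to Eta:
  At Mu: gained [] -> total []
  At Zeta: gained ['V934M', 'T933R', 'F166T'] -> total ['F166T', 'T933R', 'V934M']
  At Gamma: gained ['V320E'] -> total ['F166T', 'T933R', 'V320E', 'V934M']
  At Eta: gained ['N59I', 'P190T'] -> total ['F166T', 'N59I', 'P190T', 'T933R', 'V320E', 'V934M']
Mutations(Eta) = ['F166T', 'N59I', 'P190T', 'T933R', 'V320E', 'V934M']
Intersection: ['F166T', 'T933R', 'V934M'] ∩ ['F166T', 'N59I', 'P190T', 'T933R', 'V320E', 'V934M'] = ['F166T', 'T933R', 'V934M']

Answer: F166T,T933R,V934M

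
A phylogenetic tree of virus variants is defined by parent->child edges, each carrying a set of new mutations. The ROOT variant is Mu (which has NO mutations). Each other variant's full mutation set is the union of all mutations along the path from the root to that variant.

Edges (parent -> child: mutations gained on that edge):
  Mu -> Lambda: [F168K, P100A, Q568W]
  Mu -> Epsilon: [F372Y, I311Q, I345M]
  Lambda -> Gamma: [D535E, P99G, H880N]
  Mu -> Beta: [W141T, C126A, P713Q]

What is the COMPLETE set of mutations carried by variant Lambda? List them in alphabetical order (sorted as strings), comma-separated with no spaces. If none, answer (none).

At Mu: gained [] -> total []
At Lambda: gained ['F168K', 'P100A', 'Q568W'] -> total ['F168K', 'P100A', 'Q568W']

Answer: F168K,P100A,Q568W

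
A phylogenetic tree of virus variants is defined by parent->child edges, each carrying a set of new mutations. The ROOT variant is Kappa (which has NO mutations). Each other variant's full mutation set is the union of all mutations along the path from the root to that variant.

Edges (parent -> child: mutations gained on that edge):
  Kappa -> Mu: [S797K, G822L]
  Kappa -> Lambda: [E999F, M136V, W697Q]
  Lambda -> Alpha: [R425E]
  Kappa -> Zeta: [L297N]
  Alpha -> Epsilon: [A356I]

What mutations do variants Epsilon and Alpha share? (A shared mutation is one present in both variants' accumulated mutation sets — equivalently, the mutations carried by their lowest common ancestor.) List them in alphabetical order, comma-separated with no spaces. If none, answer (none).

Answer: E999F,M136V,R425E,W697Q

Derivation:
Accumulating mutations along path to Epsilon:
  At Kappa: gained [] -> total []
  At Lambda: gained ['E999F', 'M136V', 'W697Q'] -> total ['E999F', 'M136V', 'W697Q']
  At Alpha: gained ['R425E'] -> total ['E999F', 'M136V', 'R425E', 'W697Q']
  At Epsilon: gained ['A356I'] -> total ['A356I', 'E999F', 'M136V', 'R425E', 'W697Q']
Mutations(Epsilon) = ['A356I', 'E999F', 'M136V', 'R425E', 'W697Q']
Accumulating mutations along path to Alpha:
  At Kappa: gained [] -> total []
  At Lambda: gained ['E999F', 'M136V', 'W697Q'] -> total ['E999F', 'M136V', 'W697Q']
  At Alpha: gained ['R425E'] -> total ['E999F', 'M136V', 'R425E', 'W697Q']
Mutations(Alpha) = ['E999F', 'M136V', 'R425E', 'W697Q']
Intersection: ['A356I', 'E999F', 'M136V', 'R425E', 'W697Q'] ∩ ['E999F', 'M136V', 'R425E', 'W697Q'] = ['E999F', 'M136V', 'R425E', 'W697Q']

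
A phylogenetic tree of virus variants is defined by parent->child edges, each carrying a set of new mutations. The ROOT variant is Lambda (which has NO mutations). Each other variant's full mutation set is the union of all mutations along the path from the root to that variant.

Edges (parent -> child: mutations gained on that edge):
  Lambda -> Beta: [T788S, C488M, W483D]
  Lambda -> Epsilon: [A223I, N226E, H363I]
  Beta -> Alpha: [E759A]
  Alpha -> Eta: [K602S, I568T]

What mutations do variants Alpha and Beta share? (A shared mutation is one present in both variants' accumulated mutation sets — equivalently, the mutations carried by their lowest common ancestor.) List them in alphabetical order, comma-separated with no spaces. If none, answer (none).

Accumulating mutations along path to Alpha:
  At Lambda: gained [] -> total []
  At Beta: gained ['T788S', 'C488M', 'W483D'] -> total ['C488M', 'T788S', 'W483D']
  At Alpha: gained ['E759A'] -> total ['C488M', 'E759A', 'T788S', 'W483D']
Mutations(Alpha) = ['C488M', 'E759A', 'T788S', 'W483D']
Accumulating mutations along path to Beta:
  At Lambda: gained [] -> total []
  At Beta: gained ['T788S', 'C488M', 'W483D'] -> total ['C488M', 'T788S', 'W483D']
Mutations(Beta) = ['C488M', 'T788S', 'W483D']
Intersection: ['C488M', 'E759A', 'T788S', 'W483D'] ∩ ['C488M', 'T788S', 'W483D'] = ['C488M', 'T788S', 'W483D']

Answer: C488M,T788S,W483D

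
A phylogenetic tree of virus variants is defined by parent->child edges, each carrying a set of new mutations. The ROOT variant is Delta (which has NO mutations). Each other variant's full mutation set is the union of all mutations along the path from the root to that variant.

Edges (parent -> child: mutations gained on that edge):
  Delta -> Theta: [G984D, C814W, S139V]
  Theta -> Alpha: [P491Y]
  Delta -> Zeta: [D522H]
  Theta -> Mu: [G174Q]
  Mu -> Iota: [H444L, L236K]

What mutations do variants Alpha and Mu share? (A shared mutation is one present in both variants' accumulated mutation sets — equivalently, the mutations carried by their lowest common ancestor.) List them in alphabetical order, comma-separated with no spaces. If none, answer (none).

Accumulating mutations along path to Alpha:
  At Delta: gained [] -> total []
  At Theta: gained ['G984D', 'C814W', 'S139V'] -> total ['C814W', 'G984D', 'S139V']
  At Alpha: gained ['P491Y'] -> total ['C814W', 'G984D', 'P491Y', 'S139V']
Mutations(Alpha) = ['C814W', 'G984D', 'P491Y', 'S139V']
Accumulating mutations along path to Mu:
  At Delta: gained [] -> total []
  At Theta: gained ['G984D', 'C814W', 'S139V'] -> total ['C814W', 'G984D', 'S139V']
  At Mu: gained ['G174Q'] -> total ['C814W', 'G174Q', 'G984D', 'S139V']
Mutations(Mu) = ['C814W', 'G174Q', 'G984D', 'S139V']
Intersection: ['C814W', 'G984D', 'P491Y', 'S139V'] ∩ ['C814W', 'G174Q', 'G984D', 'S139V'] = ['C814W', 'G984D', 'S139V']

Answer: C814W,G984D,S139V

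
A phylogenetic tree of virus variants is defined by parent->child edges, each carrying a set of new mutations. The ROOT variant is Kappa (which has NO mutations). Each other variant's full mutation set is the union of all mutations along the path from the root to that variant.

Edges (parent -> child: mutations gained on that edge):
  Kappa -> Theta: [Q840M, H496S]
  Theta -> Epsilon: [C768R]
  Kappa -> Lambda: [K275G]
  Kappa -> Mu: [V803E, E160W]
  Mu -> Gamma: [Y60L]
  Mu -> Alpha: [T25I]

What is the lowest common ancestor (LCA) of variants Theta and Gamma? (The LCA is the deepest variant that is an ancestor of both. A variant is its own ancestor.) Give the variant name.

Answer: Kappa

Derivation:
Path from root to Theta: Kappa -> Theta
  ancestors of Theta: {Kappa, Theta}
Path from root to Gamma: Kappa -> Mu -> Gamma
  ancestors of Gamma: {Kappa, Mu, Gamma}
Common ancestors: {Kappa}
Walk up from Gamma: Gamma (not in ancestors of Theta), Mu (not in ancestors of Theta), Kappa (in ancestors of Theta)
Deepest common ancestor (LCA) = Kappa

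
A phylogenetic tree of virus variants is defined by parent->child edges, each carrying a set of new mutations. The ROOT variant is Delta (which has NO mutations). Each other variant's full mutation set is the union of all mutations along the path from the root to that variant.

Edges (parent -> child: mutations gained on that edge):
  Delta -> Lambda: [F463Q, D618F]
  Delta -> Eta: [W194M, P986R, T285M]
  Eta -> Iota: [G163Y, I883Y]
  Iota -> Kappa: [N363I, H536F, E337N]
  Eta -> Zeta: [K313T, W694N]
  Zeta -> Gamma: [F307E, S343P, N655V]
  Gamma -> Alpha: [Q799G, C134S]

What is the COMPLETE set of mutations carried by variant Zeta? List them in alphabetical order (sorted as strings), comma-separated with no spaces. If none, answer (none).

At Delta: gained [] -> total []
At Eta: gained ['W194M', 'P986R', 'T285M'] -> total ['P986R', 'T285M', 'W194M']
At Zeta: gained ['K313T', 'W694N'] -> total ['K313T', 'P986R', 'T285M', 'W194M', 'W694N']

Answer: K313T,P986R,T285M,W194M,W694N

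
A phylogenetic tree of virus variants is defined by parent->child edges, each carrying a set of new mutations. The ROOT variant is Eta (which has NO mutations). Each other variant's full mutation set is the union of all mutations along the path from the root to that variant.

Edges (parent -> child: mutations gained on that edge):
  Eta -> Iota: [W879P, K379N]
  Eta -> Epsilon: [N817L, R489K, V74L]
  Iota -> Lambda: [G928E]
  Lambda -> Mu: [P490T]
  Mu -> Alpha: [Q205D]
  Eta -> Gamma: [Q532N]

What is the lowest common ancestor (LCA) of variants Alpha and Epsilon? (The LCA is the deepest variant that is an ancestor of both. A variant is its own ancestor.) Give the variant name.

Path from root to Alpha: Eta -> Iota -> Lambda -> Mu -> Alpha
  ancestors of Alpha: {Eta, Iota, Lambda, Mu, Alpha}
Path from root to Epsilon: Eta -> Epsilon
  ancestors of Epsilon: {Eta, Epsilon}
Common ancestors: {Eta}
Walk up from Epsilon: Epsilon (not in ancestors of Alpha), Eta (in ancestors of Alpha)
Deepest common ancestor (LCA) = Eta

Answer: Eta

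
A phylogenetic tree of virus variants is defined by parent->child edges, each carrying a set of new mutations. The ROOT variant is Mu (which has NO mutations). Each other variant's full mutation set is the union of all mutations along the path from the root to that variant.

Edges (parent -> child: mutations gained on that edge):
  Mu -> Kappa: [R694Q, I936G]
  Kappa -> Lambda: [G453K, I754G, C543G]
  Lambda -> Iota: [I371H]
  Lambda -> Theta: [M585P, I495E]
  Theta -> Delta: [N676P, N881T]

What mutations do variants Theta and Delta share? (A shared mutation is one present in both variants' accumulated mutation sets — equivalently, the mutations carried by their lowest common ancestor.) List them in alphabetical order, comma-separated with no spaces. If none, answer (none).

Accumulating mutations along path to Theta:
  At Mu: gained [] -> total []
  At Kappa: gained ['R694Q', 'I936G'] -> total ['I936G', 'R694Q']
  At Lambda: gained ['G453K', 'I754G', 'C543G'] -> total ['C543G', 'G453K', 'I754G', 'I936G', 'R694Q']
  At Theta: gained ['M585P', 'I495E'] -> total ['C543G', 'G453K', 'I495E', 'I754G', 'I936G', 'M585P', 'R694Q']
Mutations(Theta) = ['C543G', 'G453K', 'I495E', 'I754G', 'I936G', 'M585P', 'R694Q']
Accumulating mutations along path to Delta:
  At Mu: gained [] -> total []
  At Kappa: gained ['R694Q', 'I936G'] -> total ['I936G', 'R694Q']
  At Lambda: gained ['G453K', 'I754G', 'C543G'] -> total ['C543G', 'G453K', 'I754G', 'I936G', 'R694Q']
  At Theta: gained ['M585P', 'I495E'] -> total ['C543G', 'G453K', 'I495E', 'I754G', 'I936G', 'M585P', 'R694Q']
  At Delta: gained ['N676P', 'N881T'] -> total ['C543G', 'G453K', 'I495E', 'I754G', 'I936G', 'M585P', 'N676P', 'N881T', 'R694Q']
Mutations(Delta) = ['C543G', 'G453K', 'I495E', 'I754G', 'I936G', 'M585P', 'N676P', 'N881T', 'R694Q']
Intersection: ['C543G', 'G453K', 'I495E', 'I754G', 'I936G', 'M585P', 'R694Q'] ∩ ['C543G', 'G453K', 'I495E', 'I754G', 'I936G', 'M585P', 'N676P', 'N881T', 'R694Q'] = ['C543G', 'G453K', 'I495E', 'I754G', 'I936G', 'M585P', 'R694Q']

Answer: C543G,G453K,I495E,I754G,I936G,M585P,R694Q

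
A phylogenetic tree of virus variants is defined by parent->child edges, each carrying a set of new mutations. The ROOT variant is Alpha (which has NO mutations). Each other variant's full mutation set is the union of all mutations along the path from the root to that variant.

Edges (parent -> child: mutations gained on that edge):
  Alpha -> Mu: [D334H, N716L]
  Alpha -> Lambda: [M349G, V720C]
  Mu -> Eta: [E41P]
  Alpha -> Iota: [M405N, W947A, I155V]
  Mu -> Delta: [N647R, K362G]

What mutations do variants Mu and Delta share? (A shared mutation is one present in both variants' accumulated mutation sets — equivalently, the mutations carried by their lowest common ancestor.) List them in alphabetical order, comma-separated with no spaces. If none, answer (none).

Answer: D334H,N716L

Derivation:
Accumulating mutations along path to Mu:
  At Alpha: gained [] -> total []
  At Mu: gained ['D334H', 'N716L'] -> total ['D334H', 'N716L']
Mutations(Mu) = ['D334H', 'N716L']
Accumulating mutations along path to Delta:
  At Alpha: gained [] -> total []
  At Mu: gained ['D334H', 'N716L'] -> total ['D334H', 'N716L']
  At Delta: gained ['N647R', 'K362G'] -> total ['D334H', 'K362G', 'N647R', 'N716L']
Mutations(Delta) = ['D334H', 'K362G', 'N647R', 'N716L']
Intersection: ['D334H', 'N716L'] ∩ ['D334H', 'K362G', 'N647R', 'N716L'] = ['D334H', 'N716L']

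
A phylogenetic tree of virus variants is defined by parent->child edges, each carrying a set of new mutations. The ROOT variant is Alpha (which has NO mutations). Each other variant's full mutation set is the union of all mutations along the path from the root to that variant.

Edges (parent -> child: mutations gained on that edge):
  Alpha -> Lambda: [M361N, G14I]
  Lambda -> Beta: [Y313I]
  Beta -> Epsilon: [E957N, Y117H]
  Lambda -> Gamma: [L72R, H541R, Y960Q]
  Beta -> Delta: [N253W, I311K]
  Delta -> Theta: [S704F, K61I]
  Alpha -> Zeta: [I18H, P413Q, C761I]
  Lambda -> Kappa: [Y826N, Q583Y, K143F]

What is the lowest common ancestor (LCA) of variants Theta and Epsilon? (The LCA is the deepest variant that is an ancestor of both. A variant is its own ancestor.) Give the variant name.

Answer: Beta

Derivation:
Path from root to Theta: Alpha -> Lambda -> Beta -> Delta -> Theta
  ancestors of Theta: {Alpha, Lambda, Beta, Delta, Theta}
Path from root to Epsilon: Alpha -> Lambda -> Beta -> Epsilon
  ancestors of Epsilon: {Alpha, Lambda, Beta, Epsilon}
Common ancestors: {Alpha, Lambda, Beta}
Walk up from Epsilon: Epsilon (not in ancestors of Theta), Beta (in ancestors of Theta), Lambda (in ancestors of Theta), Alpha (in ancestors of Theta)
Deepest common ancestor (LCA) = Beta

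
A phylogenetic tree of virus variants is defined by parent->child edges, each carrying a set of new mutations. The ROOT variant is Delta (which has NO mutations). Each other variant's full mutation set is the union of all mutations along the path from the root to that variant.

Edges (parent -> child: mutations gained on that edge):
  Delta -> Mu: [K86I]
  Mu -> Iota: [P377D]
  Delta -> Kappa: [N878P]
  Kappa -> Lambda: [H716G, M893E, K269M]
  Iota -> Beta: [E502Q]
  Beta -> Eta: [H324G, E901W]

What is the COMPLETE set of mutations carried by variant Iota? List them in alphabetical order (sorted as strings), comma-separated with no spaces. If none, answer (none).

At Delta: gained [] -> total []
At Mu: gained ['K86I'] -> total ['K86I']
At Iota: gained ['P377D'] -> total ['K86I', 'P377D']

Answer: K86I,P377D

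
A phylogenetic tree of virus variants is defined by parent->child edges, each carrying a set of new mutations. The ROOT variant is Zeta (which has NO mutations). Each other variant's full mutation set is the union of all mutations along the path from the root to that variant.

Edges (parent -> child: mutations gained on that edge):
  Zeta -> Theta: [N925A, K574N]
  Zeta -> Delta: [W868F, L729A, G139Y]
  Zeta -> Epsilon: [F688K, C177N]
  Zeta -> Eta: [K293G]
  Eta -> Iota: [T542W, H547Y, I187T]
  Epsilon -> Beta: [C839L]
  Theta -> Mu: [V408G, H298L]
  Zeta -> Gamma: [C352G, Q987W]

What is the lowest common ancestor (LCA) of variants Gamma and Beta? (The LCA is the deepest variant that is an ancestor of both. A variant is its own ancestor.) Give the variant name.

Path from root to Gamma: Zeta -> Gamma
  ancestors of Gamma: {Zeta, Gamma}
Path from root to Beta: Zeta -> Epsilon -> Beta
  ancestors of Beta: {Zeta, Epsilon, Beta}
Common ancestors: {Zeta}
Walk up from Beta: Beta (not in ancestors of Gamma), Epsilon (not in ancestors of Gamma), Zeta (in ancestors of Gamma)
Deepest common ancestor (LCA) = Zeta

Answer: Zeta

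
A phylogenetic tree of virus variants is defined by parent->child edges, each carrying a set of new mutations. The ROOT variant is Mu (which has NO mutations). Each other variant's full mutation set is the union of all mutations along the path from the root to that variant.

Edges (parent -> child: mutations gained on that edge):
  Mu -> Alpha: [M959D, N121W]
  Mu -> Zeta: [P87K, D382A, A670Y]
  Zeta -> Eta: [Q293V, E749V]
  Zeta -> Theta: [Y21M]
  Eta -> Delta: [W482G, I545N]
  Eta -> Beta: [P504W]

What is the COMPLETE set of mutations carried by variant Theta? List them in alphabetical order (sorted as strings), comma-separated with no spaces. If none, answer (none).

Answer: A670Y,D382A,P87K,Y21M

Derivation:
At Mu: gained [] -> total []
At Zeta: gained ['P87K', 'D382A', 'A670Y'] -> total ['A670Y', 'D382A', 'P87K']
At Theta: gained ['Y21M'] -> total ['A670Y', 'D382A', 'P87K', 'Y21M']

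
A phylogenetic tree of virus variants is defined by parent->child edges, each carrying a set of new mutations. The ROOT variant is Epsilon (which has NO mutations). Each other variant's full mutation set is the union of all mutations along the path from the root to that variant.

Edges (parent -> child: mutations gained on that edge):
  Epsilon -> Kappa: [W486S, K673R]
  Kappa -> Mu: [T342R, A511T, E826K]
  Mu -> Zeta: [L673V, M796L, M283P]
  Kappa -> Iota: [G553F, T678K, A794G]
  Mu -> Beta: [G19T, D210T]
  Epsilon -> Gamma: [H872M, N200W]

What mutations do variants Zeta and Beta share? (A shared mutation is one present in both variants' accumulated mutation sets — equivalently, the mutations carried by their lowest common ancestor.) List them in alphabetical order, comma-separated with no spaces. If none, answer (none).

Answer: A511T,E826K,K673R,T342R,W486S

Derivation:
Accumulating mutations along path to Zeta:
  At Epsilon: gained [] -> total []
  At Kappa: gained ['W486S', 'K673R'] -> total ['K673R', 'W486S']
  At Mu: gained ['T342R', 'A511T', 'E826K'] -> total ['A511T', 'E826K', 'K673R', 'T342R', 'W486S']
  At Zeta: gained ['L673V', 'M796L', 'M283P'] -> total ['A511T', 'E826K', 'K673R', 'L673V', 'M283P', 'M796L', 'T342R', 'W486S']
Mutations(Zeta) = ['A511T', 'E826K', 'K673R', 'L673V', 'M283P', 'M796L', 'T342R', 'W486S']
Accumulating mutations along path to Beta:
  At Epsilon: gained [] -> total []
  At Kappa: gained ['W486S', 'K673R'] -> total ['K673R', 'W486S']
  At Mu: gained ['T342R', 'A511T', 'E826K'] -> total ['A511T', 'E826K', 'K673R', 'T342R', 'W486S']
  At Beta: gained ['G19T', 'D210T'] -> total ['A511T', 'D210T', 'E826K', 'G19T', 'K673R', 'T342R', 'W486S']
Mutations(Beta) = ['A511T', 'D210T', 'E826K', 'G19T', 'K673R', 'T342R', 'W486S']
Intersection: ['A511T', 'E826K', 'K673R', 'L673V', 'M283P', 'M796L', 'T342R', 'W486S'] ∩ ['A511T', 'D210T', 'E826K', 'G19T', 'K673R', 'T342R', 'W486S'] = ['A511T', 'E826K', 'K673R', 'T342R', 'W486S']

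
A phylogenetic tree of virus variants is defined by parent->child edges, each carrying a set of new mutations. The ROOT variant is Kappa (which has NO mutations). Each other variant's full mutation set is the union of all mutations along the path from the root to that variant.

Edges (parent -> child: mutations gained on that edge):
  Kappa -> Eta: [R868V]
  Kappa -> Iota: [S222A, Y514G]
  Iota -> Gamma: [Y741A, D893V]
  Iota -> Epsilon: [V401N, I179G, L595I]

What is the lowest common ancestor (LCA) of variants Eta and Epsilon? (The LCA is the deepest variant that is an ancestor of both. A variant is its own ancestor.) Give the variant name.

Path from root to Eta: Kappa -> Eta
  ancestors of Eta: {Kappa, Eta}
Path from root to Epsilon: Kappa -> Iota -> Epsilon
  ancestors of Epsilon: {Kappa, Iota, Epsilon}
Common ancestors: {Kappa}
Walk up from Epsilon: Epsilon (not in ancestors of Eta), Iota (not in ancestors of Eta), Kappa (in ancestors of Eta)
Deepest common ancestor (LCA) = Kappa

Answer: Kappa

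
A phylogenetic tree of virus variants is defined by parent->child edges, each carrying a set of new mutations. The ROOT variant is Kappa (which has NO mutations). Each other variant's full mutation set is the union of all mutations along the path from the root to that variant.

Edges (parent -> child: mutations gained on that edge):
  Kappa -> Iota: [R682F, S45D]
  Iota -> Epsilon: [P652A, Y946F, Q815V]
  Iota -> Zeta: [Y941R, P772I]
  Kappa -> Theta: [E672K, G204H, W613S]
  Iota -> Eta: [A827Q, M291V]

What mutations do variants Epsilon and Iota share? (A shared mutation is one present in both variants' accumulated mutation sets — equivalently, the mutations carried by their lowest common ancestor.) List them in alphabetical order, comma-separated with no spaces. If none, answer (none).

Answer: R682F,S45D

Derivation:
Accumulating mutations along path to Epsilon:
  At Kappa: gained [] -> total []
  At Iota: gained ['R682F', 'S45D'] -> total ['R682F', 'S45D']
  At Epsilon: gained ['P652A', 'Y946F', 'Q815V'] -> total ['P652A', 'Q815V', 'R682F', 'S45D', 'Y946F']
Mutations(Epsilon) = ['P652A', 'Q815V', 'R682F', 'S45D', 'Y946F']
Accumulating mutations along path to Iota:
  At Kappa: gained [] -> total []
  At Iota: gained ['R682F', 'S45D'] -> total ['R682F', 'S45D']
Mutations(Iota) = ['R682F', 'S45D']
Intersection: ['P652A', 'Q815V', 'R682F', 'S45D', 'Y946F'] ∩ ['R682F', 'S45D'] = ['R682F', 'S45D']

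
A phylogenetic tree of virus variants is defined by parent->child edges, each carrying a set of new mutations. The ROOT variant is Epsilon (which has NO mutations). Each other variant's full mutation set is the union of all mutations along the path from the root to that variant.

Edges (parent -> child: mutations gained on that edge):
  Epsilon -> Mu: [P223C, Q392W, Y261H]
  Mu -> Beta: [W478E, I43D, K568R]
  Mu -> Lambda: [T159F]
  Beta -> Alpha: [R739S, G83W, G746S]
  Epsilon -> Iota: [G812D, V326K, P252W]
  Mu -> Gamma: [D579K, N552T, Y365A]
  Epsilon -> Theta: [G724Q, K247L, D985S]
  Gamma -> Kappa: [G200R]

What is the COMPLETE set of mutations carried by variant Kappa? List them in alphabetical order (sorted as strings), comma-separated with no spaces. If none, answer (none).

Answer: D579K,G200R,N552T,P223C,Q392W,Y261H,Y365A

Derivation:
At Epsilon: gained [] -> total []
At Mu: gained ['P223C', 'Q392W', 'Y261H'] -> total ['P223C', 'Q392W', 'Y261H']
At Gamma: gained ['D579K', 'N552T', 'Y365A'] -> total ['D579K', 'N552T', 'P223C', 'Q392W', 'Y261H', 'Y365A']
At Kappa: gained ['G200R'] -> total ['D579K', 'G200R', 'N552T', 'P223C', 'Q392W', 'Y261H', 'Y365A']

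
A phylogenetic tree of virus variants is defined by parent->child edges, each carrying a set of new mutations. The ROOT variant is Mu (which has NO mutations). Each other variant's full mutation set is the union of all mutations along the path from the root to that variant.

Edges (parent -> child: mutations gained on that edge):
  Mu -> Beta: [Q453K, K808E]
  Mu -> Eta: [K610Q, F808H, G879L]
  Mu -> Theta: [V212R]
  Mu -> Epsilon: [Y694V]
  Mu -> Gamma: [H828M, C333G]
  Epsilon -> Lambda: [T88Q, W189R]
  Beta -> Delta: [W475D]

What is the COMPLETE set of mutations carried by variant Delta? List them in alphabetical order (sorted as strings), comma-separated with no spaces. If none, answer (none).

Answer: K808E,Q453K,W475D

Derivation:
At Mu: gained [] -> total []
At Beta: gained ['Q453K', 'K808E'] -> total ['K808E', 'Q453K']
At Delta: gained ['W475D'] -> total ['K808E', 'Q453K', 'W475D']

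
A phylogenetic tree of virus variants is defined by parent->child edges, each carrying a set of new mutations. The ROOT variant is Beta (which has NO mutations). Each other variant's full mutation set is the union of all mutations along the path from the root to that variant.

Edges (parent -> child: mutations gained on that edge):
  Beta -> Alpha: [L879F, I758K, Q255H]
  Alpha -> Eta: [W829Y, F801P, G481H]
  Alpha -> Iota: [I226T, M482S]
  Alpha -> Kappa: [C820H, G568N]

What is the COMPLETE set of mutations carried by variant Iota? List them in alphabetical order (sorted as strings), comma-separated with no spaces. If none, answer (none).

Answer: I226T,I758K,L879F,M482S,Q255H

Derivation:
At Beta: gained [] -> total []
At Alpha: gained ['L879F', 'I758K', 'Q255H'] -> total ['I758K', 'L879F', 'Q255H']
At Iota: gained ['I226T', 'M482S'] -> total ['I226T', 'I758K', 'L879F', 'M482S', 'Q255H']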